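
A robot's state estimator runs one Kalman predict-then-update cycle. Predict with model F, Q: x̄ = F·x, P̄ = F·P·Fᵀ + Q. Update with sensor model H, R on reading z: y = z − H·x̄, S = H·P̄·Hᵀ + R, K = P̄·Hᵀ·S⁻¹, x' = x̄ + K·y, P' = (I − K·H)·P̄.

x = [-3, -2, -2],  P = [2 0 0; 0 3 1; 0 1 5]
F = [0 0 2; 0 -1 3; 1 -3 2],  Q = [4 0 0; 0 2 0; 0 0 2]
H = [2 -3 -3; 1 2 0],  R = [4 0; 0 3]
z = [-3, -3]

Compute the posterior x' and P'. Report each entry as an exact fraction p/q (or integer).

x̄ = F·x = [-4, -4, -1]
P̄ = F·P·Fᵀ + Q = [24 28 14; 28 44 28; 14 28 39]
y = z − H·x̄ = [-10, 9]
S = H·P̄·Hᵀ + R = [847 -398; -398 315]
K = P̄·Hᵀ·S⁻¹ = [7270/108401 36716/108401; -4232/108401 34572/108401; -26635/108401 -9564/108401]
x' = x̄ + K·y = [-175860/108401, -80136/108401, 71873/108401]
P' = (I − K·H)·P̄ = [231404/108401 -60628/108401 205204/108401; -60628/108401 82172/108401 -116948/108401; 205204/108401 -116948/108401 289264/108401]

x' = [-175860/108401, -80136/108401, 71873/108401]
P' = [231404/108401 -60628/108401 205204/108401; -60628/108401 82172/108401 -116948/108401; 205204/108401 -116948/108401 289264/108401]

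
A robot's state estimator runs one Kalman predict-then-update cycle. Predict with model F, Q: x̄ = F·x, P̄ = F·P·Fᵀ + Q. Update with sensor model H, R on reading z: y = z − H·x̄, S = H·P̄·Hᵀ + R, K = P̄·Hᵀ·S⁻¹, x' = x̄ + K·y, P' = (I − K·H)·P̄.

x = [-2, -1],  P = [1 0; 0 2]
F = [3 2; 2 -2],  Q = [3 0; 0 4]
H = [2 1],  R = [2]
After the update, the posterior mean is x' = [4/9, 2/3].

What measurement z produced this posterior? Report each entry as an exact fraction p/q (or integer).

z = [2]

x̄ = F·x = [-8, -2]
P̄ = F·P·Fᵀ + Q = [20 -2; -2 16]
S = H·P̄·Hᵀ + R = [90]
K = P̄·Hᵀ·S⁻¹ = [19/45; 2/15]
x' − x̄ = [76/9, 8/3] = K·y
y = (KᵀK)⁻¹·Kᵀ·(x' − x̄) = [20]
z = y + H·x̄ = [20] + [-18] = [2]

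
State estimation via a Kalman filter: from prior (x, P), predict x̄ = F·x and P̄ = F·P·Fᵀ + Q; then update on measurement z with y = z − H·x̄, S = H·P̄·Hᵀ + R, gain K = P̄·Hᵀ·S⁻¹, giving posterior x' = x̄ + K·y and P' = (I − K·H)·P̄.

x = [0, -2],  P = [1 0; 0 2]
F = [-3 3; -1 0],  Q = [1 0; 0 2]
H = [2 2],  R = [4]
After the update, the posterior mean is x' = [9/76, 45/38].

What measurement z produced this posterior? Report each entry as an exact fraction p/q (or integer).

x̄ = F·x = [-6, 0]
P̄ = F·P·Fᵀ + Q = [28 3; 3 3]
S = H·P̄·Hᵀ + R = [152]
K = P̄·Hᵀ·S⁻¹ = [31/76; 3/38]
x' − x̄ = [465/76, 45/38] = K·y
y = (KᵀK)⁻¹·Kᵀ·(x' − x̄) = [15]
z = y + H·x̄ = [15] + [-12] = [3]

z = [3]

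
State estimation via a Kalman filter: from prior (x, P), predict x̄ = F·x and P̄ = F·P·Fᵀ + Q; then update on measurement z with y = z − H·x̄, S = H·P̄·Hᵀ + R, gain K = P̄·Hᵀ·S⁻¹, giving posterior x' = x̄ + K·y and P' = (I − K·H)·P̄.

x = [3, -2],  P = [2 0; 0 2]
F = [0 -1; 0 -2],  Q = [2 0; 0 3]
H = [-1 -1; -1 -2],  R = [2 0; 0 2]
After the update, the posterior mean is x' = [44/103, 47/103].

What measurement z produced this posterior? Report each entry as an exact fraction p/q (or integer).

x̄ = F·x = [2, 4]
P̄ = F·P·Fᵀ + Q = [4 4; 4 11]
S = H·P̄·Hᵀ + R = [25 38; 38 66]
K = P̄·Hᵀ·S⁻¹ = [-36/103 2/103; -1/103 -40/103]
x' − x̄ = [-162/103, -365/103] = K·y
y = (KᵀK)⁻¹·Kᵀ·(x' − x̄) = [5, 9]
z = y + H·x̄ = [5, 9] + [-6, -10] = [-1, -1]

z = [-1, -1]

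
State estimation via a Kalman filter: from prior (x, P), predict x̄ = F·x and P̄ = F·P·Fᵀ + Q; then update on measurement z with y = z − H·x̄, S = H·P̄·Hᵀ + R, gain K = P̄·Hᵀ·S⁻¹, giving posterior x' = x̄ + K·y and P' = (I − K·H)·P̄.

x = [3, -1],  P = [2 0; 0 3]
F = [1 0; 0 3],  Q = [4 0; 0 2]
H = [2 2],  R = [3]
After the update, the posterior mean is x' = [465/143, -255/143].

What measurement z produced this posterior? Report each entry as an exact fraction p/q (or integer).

z = [3]

x̄ = F·x = [3, -3]
P̄ = F·P·Fᵀ + Q = [6 0; 0 29]
S = H·P̄·Hᵀ + R = [143]
K = P̄·Hᵀ·S⁻¹ = [12/143; 58/143]
x' − x̄ = [36/143, 174/143] = K·y
y = (KᵀK)⁻¹·Kᵀ·(x' − x̄) = [3]
z = y + H·x̄ = [3] + [0] = [3]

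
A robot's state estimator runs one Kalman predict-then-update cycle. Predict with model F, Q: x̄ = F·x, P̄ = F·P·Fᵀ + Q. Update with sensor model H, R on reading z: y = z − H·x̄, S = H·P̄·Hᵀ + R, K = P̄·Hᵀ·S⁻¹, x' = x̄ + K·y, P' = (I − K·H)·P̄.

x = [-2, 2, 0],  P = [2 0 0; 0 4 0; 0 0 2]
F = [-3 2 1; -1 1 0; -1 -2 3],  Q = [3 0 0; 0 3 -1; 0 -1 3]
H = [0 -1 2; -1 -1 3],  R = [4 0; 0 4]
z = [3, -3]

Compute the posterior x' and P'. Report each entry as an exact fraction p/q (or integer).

x' = [67831/7909, 21039/7909, 21649/7909]
P' = [93578/7909 34724/7909 34494/7909; 34724/7909 34076/7909 20576/7909; 34494/7909 20576/7909 17978/7909]

x̄ = F·x = [10, 4, -2]
P̄ = F·P·Fᵀ + Q = [39 14 -4; 14 9 -7; -4 -7 39]
y = z − H·x̄ = [11, 17]
S = H·P̄·Hᵀ + R = [197 300; 300 497]
K = P̄·Hᵀ·S⁻¹ = [8566/7909 -6205/7909; 1769/7909 -1768/7909; 3845/7909 -284/7909]
x' = x̄ + K·y = [67831/7909, 21039/7909, 21649/7909]
P' = (I − K·H)·P̄ = [93578/7909 34724/7909 34494/7909; 34724/7909 34076/7909 20576/7909; 34494/7909 20576/7909 17978/7909]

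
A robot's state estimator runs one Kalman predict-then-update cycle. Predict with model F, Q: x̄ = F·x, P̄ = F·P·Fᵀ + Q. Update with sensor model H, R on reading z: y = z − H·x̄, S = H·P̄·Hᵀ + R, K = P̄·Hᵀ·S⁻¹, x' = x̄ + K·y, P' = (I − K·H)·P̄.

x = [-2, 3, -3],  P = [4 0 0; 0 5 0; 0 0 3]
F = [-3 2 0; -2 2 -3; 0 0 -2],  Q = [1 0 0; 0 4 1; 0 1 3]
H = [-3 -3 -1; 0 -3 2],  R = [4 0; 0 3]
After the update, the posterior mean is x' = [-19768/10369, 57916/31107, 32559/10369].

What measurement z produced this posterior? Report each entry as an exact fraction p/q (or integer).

z = [-3, 1]

x̄ = F·x = [12, 19, 6]
P̄ = F·P·Fᵀ + Q = [57 44 0; 44 67 19; 0 19 15]
S = H·P̄·Hᵀ + R = [2041 912; 912 438]
K = P̄·Hᵀ·S⁻¹ = [-2055/10369 1154/10369; -920/10369 -11659/62214; -1152/10369 3519/20738]
x' − x̄ = [-144196/10369, -533117/31107, -29655/10369] = K·y
y = (KᵀK)⁻¹·Kᵀ·(x' − x̄) = [96, 46]
z = y + H·x̄ = [96, 46] + [-99, -45] = [-3, 1]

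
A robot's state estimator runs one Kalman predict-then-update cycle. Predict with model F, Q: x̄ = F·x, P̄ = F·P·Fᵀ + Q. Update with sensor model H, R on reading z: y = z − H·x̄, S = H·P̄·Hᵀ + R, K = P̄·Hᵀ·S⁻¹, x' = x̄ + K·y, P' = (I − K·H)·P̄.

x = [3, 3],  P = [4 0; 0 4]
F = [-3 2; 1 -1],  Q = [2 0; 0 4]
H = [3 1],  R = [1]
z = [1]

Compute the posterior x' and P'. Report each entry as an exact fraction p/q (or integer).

x' = [283/379, -480/379]
P' = [302/379 -764/379; -764/379 2244/379]

x̄ = F·x = [-3, 0]
P̄ = F·P·Fᵀ + Q = [54 -20; -20 12]
y = z − H·x̄ = [10]
S = H·P̄·Hᵀ + R = [379]
K = P̄·Hᵀ·S⁻¹ = [142/379; -48/379]
x' = x̄ + K·y = [283/379, -480/379]
P' = (I − K·H)·P̄ = [302/379 -764/379; -764/379 2244/379]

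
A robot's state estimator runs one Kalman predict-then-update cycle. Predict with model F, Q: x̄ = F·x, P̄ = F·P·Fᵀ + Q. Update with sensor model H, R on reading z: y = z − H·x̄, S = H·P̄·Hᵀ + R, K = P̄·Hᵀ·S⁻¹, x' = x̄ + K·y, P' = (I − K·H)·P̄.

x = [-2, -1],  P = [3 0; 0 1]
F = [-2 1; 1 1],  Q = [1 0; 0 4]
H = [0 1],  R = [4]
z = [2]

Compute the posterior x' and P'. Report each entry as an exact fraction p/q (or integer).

x' = [11/12, 1/3]
P' = [143/12 -5/3; -5/3 8/3]

x̄ = F·x = [3, -3]
P̄ = F·P·Fᵀ + Q = [14 -5; -5 8]
y = z − H·x̄ = [5]
S = H·P̄·Hᵀ + R = [12]
K = P̄·Hᵀ·S⁻¹ = [-5/12; 2/3]
x' = x̄ + K·y = [11/12, 1/3]
P' = (I − K·H)·P̄ = [143/12 -5/3; -5/3 8/3]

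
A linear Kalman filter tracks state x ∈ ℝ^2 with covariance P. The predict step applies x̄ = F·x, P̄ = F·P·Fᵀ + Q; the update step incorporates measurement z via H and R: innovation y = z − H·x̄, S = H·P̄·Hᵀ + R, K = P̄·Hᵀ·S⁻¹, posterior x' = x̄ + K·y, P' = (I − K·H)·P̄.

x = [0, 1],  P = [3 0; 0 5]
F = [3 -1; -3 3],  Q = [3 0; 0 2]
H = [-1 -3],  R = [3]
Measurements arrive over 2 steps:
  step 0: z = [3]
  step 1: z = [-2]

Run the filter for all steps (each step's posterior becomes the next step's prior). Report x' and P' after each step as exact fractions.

step 0: x' = [549/452, -156/113], P' = [7539/452 -651/113; -651/113 262/113]
step 1: x' = [-739583/299654, 220851/149827], P' = [1489629/149827 -1103511/299654; -1103511/299654 252152/149827]

step 0: x̄ = F·x = [-1, 3]
step 0: P̄ = F·P·Fᵀ + Q = [35 -42; -42 74]
step 0: y = z − H·x̄ = [11]
step 0: S = H·P̄·Hᵀ + R = [452]
step 0: K = P̄·Hᵀ·S⁻¹ = [91/452; -45/113]
step 0: x' = x̄ + K·y = [549/452, -156/113]
step 0: P' = (I − K·H)·P̄ = [7539/452 -651/113; -651/113 262/113]
step 1: x̄ = F·x = [2271/452, -3519/452]
step 1: P̄ = F·P·Fᵀ + Q = [85879/452 -102243/452; -102243/452 125059/452]
step 1: y = z − H·x̄ = [-4595/226]
step 1: S = H·P̄·Hᵀ + R = [149827/113]
step 1: K = P̄·Hᵀ·S⁻¹ = [110425/299654; -136467/299654]
step 1: x' = x̄ + K·y = [-739583/299654, 220851/149827]
step 1: P' = (I − K·H)·P̄ = [1489629/149827 -1103511/299654; -1103511/299654 252152/149827]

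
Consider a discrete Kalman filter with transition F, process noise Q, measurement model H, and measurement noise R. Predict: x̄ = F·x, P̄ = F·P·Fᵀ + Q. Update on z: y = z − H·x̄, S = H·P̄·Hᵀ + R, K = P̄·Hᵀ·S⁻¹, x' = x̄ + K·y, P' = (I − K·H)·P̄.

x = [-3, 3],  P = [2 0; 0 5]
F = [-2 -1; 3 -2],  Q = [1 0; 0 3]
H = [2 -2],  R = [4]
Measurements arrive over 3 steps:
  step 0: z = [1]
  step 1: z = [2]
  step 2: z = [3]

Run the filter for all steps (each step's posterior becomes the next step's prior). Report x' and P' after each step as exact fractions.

step 0: x' = [-5/3, -59/24], P' = [146/15 142/15; 142/15 611/60]
step 1: x' = [22847/9831, 25447/19662], P' = [49930/9831 42937/9831; 42937/9831 45715/9831]
step 2: x' = [1573811/913750, 159722/456875], P' = [4012941/913750 1710357/456875; 1710357/456875 1866203/456875]

step 0: x̄ = F·x = [3, -15]
step 0: P̄ = F·P·Fᵀ + Q = [14 -2; -2 41]
step 0: y = z − H·x̄ = [-35]
step 0: S = H·P̄·Hᵀ + R = [240]
step 0: K = P̄·Hᵀ·S⁻¹ = [2/15; -43/120]
step 0: x' = x̄ + K·y = [-5/3, -59/24]
step 0: P' = (I − K·H)·P̄ = [146/15 142/15; 142/15 611/60]
step 1: x̄ = F·x = [139/24, -1/12]
step 1: P̄ = F·P·Fᵀ + Q = [5279/60 -857/30; -857/30 266/15]
step 1: y = z − H·x̄ = [-39/4]
step 1: S = H·P̄·Hᵀ + R = [3277/5]
step 1: K = P̄·Hᵀ·S⁻¹ = [2331/6554; -463/3277]
step 1: x' = x̄ + K·y = [22847/9831, 25447/19662]
step 1: P' = (I − K·H)·P̄ = [49930/9831 42937/9831; 42937/9831 45715/9831]
step 2: x̄ = F·x = [-38945/6554, 1486/339]
step 2: P̄ = F·P·Fᵀ + Q = [142338/3277 -1899/113; -1899/113 5051/339]
step 2: y = z − H·x̄ = [232516/9831]
step 2: S = H·P̄·Hᵀ + R = [3655000/9831]
step 2: K = P̄·Hᵀ·S⁻¹ = [592227/1827500; -77923/456875]
step 2: x' = x̄ + K·y = [1573811/913750, 159722/456875]
step 2: P' = (I − K·H)·P̄ = [4012941/913750 1710357/456875; 1710357/456875 1866203/456875]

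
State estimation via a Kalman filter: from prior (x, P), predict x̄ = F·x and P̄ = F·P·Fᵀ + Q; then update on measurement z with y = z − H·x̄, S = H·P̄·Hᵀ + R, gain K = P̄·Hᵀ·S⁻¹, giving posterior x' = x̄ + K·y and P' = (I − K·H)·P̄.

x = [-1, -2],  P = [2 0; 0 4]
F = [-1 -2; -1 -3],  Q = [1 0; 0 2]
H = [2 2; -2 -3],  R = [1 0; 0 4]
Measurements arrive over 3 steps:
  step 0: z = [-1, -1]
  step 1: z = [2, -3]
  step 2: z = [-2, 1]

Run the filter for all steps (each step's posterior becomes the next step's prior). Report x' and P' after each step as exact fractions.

step 0: x̄ = F·x = [5, 7]
step 0: P̄ = F·P·Fᵀ + Q = [19 26; 26 40]
step 0: y = z − H·x̄ = [-25, 30]
step 0: S = H·P̄·Hᵀ + R = [445 -576; -576 752]
step 0: K = P̄·Hᵀ·S⁻¹ = [54/179 55/716; 12/179 -127/716]
step 0: x' = x̄ + K·y = [-85/358, 1/358]
step 0: P' = (I − K·H)·P̄ = [136/179 -109/179; -109/179 115/179]
step 1: x̄ = F·x = [83/358, 41/179]
step 1: P̄ = F·P·Fᵀ + Q = [339/179 281/179; 281/179 875/179]
step 1: y = z − H·x̄ = [193/179, -331/179]
step 1: S = H·P̄·Hᵀ + R = [7283/179 -9416/179; -9416/179 13319/179]
step 1: K = P̄·Hᵀ·S⁻¹ = [12256/46599 3343/46599; 4384/46599 -8051/46599]
step 1: x' = x̄ + K·y = [11891/31066, 10096/15533]
step 1: P' = (I − K·H)·P̄ = [31756/46599 -25628/46599; -25628/46599 27820/46599]
step 2: x̄ = F·x = [-52275/31066, -72467/31066]
step 2: P̄ = F·P·Fᵀ + Q = [29041/15533 23512/15533; 23512/15533 221566/46599]
step 2: y = z − H·x̄ = [93676/15533, -41555/4438]
step 2: S = H·P̄·Hᵀ + R = [1845643/46599 -113488/2219; -113488/2219 22962/317]
step 2: K = P̄·Hᵀ·S⁻¹ = [517690/1966917 422029/5900751; 10852/115701 -59873/347103]
step 2: x' = x̄ + K·y = [-4514675/5900751, -52724/347103]
step 2: P' = (I − K·H)·P̄ = [4017721/5900751 -190658/347103; -190658/347103 206936/347103]

step 0: x' = [-85/358, 1/358], P' = [136/179 -109/179; -109/179 115/179]
step 1: x' = [11891/31066, 10096/15533], P' = [31756/46599 -25628/46599; -25628/46599 27820/46599]
step 2: x' = [-4514675/5900751, -52724/347103], P' = [4017721/5900751 -190658/347103; -190658/347103 206936/347103]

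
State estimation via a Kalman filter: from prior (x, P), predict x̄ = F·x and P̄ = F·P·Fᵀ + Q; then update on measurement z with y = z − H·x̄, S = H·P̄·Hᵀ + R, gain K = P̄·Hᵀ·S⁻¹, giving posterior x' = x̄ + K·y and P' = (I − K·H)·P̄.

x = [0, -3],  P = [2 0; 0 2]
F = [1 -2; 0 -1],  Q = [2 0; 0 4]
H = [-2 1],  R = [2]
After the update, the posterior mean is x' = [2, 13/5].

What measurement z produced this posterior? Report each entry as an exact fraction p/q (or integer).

z = [-1]

x̄ = F·x = [6, 3]
P̄ = F·P·Fᵀ + Q = [12 4; 4 6]
S = H·P̄·Hᵀ + R = [40]
K = P̄·Hᵀ·S⁻¹ = [-1/2; -1/20]
x' − x̄ = [-4, -2/5] = K·y
y = (KᵀK)⁻¹·Kᵀ·(x' − x̄) = [8]
z = y + H·x̄ = [8] + [-9] = [-1]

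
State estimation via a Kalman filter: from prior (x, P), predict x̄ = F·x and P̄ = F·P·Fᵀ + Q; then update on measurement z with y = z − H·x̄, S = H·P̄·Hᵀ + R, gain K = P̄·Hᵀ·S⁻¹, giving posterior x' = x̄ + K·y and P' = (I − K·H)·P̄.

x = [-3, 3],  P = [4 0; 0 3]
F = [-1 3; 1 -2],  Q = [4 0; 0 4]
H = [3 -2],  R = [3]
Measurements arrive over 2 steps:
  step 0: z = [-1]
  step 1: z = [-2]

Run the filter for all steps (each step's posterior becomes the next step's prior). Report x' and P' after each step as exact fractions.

step 0: x̄ = F·x = [12, -9]
step 0: P̄ = F·P·Fᵀ + Q = [35 -22; -22 20]
step 0: y = z − H·x̄ = [-55]
step 0: S = H·P̄·Hᵀ + R = [662]
step 0: K = P̄·Hᵀ·S⁻¹ = [149/662; -53/331]
step 0: x' = x̄ + K·y = [-251/662, -64/331]
step 0: P' = (I − K·H)·P̄ = [969/662 615/331; 615/331 1002/331]
step 1: x̄ = F·x = [-133/662, 5/662]
step 1: P̄ = F·P·Fᵀ + Q = [14273/662 -6843/662; -6843/662 6713/662]
step 1: y = z − H·x̄ = [-915/662]
step 1: S = H·P̄·Hᵀ + R = [239411/662]
step 1: K = P̄·Hᵀ·S⁻¹ = [56505/239411; -33955/239411]
step 1: x' = x̄ + K·y = [-126199/239411, 48740/239411]
step 1: P' = (I − K·H)·P̄ = [338819/239411 423471/239411; 423471/239411 686139/239411]

step 0: x' = [-251/662, -64/331], P' = [969/662 615/331; 615/331 1002/331]
step 1: x' = [-126199/239411, 48740/239411], P' = [338819/239411 423471/239411; 423471/239411 686139/239411]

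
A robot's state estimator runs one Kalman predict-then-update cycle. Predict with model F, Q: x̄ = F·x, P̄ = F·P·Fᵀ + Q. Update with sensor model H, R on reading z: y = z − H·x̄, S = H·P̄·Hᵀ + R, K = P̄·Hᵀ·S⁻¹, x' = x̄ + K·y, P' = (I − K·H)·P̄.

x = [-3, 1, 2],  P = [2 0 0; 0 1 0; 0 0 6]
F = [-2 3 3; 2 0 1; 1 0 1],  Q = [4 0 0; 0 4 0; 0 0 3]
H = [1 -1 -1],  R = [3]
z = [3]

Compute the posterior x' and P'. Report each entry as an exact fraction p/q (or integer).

x' = [318/79, -10/79, 40/79]
P' = [3324/79 1708/79 1463/79; 1708/79 1098/79 664/79; 1463/79 664/79 820/79]

x̄ = F·x = [15, -4, -1]
P̄ = F·P·Fᵀ + Q = [75 10 14; 10 18 10; 14 10 11]
y = z − H·x̄ = [-17]
S = H·P̄·Hᵀ + R = [79]
K = P̄·Hᵀ·S⁻¹ = [51/79; -18/79; -7/79]
x' = x̄ + K·y = [318/79, -10/79, 40/79]
P' = (I − K·H)·P̄ = [3324/79 1708/79 1463/79; 1708/79 1098/79 664/79; 1463/79 664/79 820/79]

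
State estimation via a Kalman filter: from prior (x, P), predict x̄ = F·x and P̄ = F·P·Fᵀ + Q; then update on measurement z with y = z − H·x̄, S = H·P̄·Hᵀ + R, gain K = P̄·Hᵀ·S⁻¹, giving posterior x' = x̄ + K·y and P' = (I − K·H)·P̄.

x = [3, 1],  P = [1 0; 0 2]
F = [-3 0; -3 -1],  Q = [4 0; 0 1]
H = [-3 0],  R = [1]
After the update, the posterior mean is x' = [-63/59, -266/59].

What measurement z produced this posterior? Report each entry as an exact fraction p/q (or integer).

z = [3]

x̄ = F·x = [-9, -10]
P̄ = F·P·Fᵀ + Q = [13 9; 9 12]
S = H·P̄·Hᵀ + R = [118]
K = P̄·Hᵀ·S⁻¹ = [-39/118; -27/118]
x' − x̄ = [468/59, 324/59] = K·y
y = (KᵀK)⁻¹·Kᵀ·(x' − x̄) = [-24]
z = y + H·x̄ = [-24] + [27] = [3]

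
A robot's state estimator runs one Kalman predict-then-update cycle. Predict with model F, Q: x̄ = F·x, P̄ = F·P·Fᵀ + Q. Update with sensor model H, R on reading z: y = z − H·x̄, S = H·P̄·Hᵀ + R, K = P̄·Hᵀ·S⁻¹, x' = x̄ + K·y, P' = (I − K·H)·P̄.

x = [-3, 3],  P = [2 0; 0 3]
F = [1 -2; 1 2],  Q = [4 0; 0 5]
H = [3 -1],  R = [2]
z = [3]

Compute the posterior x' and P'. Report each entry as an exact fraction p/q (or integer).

x' = [-25/81, -296/81]
P' = [278/243 706/243; 706/243 2216/243]

x̄ = F·x = [-9, 3]
P̄ = F·P·Fᵀ + Q = [18 -10; -10 19]
y = z − H·x̄ = [33]
S = H·P̄·Hᵀ + R = [243]
K = P̄·Hᵀ·S⁻¹ = [64/243; -49/243]
x' = x̄ + K·y = [-25/81, -296/81]
P' = (I − K·H)·P̄ = [278/243 706/243; 706/243 2216/243]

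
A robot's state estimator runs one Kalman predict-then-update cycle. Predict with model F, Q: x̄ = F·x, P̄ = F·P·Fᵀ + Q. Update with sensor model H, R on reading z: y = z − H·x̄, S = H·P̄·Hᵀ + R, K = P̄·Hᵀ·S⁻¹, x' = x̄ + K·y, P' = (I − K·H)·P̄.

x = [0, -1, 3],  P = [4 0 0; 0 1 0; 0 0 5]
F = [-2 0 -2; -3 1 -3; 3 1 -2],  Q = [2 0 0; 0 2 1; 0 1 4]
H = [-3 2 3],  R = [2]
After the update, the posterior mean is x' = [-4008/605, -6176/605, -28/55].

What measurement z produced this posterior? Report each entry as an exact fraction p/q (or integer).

z = [-2]

x̄ = F·x = [-6, -10, -7]
P̄ = F·P·Fᵀ + Q = [38 54 -4; 54 84 -4; -4 -4 61]
S = H·P̄·Hᵀ + R = [605]
K = P̄·Hᵀ·S⁻¹ = [-18/605; -6/605; 17/55]
x' − x̄ = [-378/605, -126/605, 357/55] = K·y
y = (KᵀK)⁻¹·Kᵀ·(x' − x̄) = [21]
z = y + H·x̄ = [21] + [-23] = [-2]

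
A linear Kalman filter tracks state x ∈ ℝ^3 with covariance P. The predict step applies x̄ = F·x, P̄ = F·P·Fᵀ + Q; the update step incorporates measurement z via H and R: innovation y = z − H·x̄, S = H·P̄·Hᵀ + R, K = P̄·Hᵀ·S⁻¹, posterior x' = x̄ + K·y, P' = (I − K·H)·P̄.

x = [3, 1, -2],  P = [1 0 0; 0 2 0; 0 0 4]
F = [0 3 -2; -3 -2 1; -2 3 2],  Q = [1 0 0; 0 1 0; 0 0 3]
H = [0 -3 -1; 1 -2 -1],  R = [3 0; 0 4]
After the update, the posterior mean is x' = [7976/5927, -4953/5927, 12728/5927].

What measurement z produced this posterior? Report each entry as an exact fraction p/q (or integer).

x̄ = F·x = [7, -13, -7]
P̄ = F·P·Fᵀ + Q = [35 -20 2; -20 22 2; 2 2 41]
S = H·P̄·Hᵀ + R = [254 241; 241 252]
K = P̄·Hᵀ·S⁻¹ = [-2977/5927 4564/5927; -1230/5927 -376/5927; -1481/5927 405/5927]
x' − x̄ = [-33513/5927, 72098/5927, 54217/5927] = K·y
y = (KᵀK)⁻¹·Kᵀ·(x' − x̄) = [-47, -38]
z = y + H·x̄ = [-47, -38] + [46, 40] = [-1, 2]

z = [-1, 2]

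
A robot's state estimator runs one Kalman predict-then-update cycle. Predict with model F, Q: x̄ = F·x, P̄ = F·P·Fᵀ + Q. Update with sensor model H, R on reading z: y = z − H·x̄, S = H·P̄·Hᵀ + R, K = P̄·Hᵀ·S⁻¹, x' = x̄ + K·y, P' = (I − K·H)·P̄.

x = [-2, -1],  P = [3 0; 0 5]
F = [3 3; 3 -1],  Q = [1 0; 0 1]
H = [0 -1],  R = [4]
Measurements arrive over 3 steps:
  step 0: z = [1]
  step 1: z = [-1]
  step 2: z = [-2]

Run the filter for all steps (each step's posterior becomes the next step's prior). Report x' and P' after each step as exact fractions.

step 0: x̄ = F·x = [-9, -5]
step 0: P̄ = F·P·Fᵀ + Q = [73 12; 12 33]
step 0: y = z − H·x̄ = [-4]
step 0: S = H·P̄·Hᵀ + R = [37]
step 0: K = P̄·Hᵀ·S⁻¹ = [-12/37; -33/37]
step 0: x' = x̄ + K·y = [-285/37, -53/37]
step 0: P' = (I − K·H)·P̄ = [2557/37 48/37; 48/37 132/37]
step 1: x̄ = F·x = [-1014/37, -802/37]
step 1: P̄ = F·P·Fᵀ + Q = [25102/37 22905/37; 22905/37 22894/37]
step 1: y = z − H·x̄ = [-839/37]
step 1: S = H·P̄·Hᵀ + R = [23042/37]
step 1: K = P̄·Hᵀ·S⁻¹ = [-22905/23042; -11447/11521]
step 1: x' = x̄ + K·y = [-112089/23042, 9843/11521]
step 1: P' = (I − K·H)·P̄ = [1453007/23042 45810/11521; 45810/11521 45788/11521]
step 2: x̄ = F·x = [-277209/23042, -355953/23042]
step 2: P̄ = F·P·Fᵀ + Q = [15573449/23042 13352055/23042; 13352055/23042 12641961/23042]
step 2: y = z − H·x̄ = [-402037/23042]
step 2: S = H·P̄·Hᵀ + R = [12734129/23042]
step 2: K = P̄·Hᵀ·S⁻¹ = [-13352055/12734129; -12641961/12734129]
step 2: x' = x̄ + K·y = [79767597/12734129, 23860110/12734129]
step 2: P' = (I − K·H)·P̄ = [869583188/12734129 53408220/12734129; 53408220/12734129 50567844/12734129]

step 0: x' = [-285/37, -53/37], P' = [2557/37 48/37; 48/37 132/37]
step 1: x' = [-112089/23042, 9843/11521], P' = [1453007/23042 45810/11521; 45810/11521 45788/11521]
step 2: x' = [79767597/12734129, 23860110/12734129], P' = [869583188/12734129 53408220/12734129; 53408220/12734129 50567844/12734129]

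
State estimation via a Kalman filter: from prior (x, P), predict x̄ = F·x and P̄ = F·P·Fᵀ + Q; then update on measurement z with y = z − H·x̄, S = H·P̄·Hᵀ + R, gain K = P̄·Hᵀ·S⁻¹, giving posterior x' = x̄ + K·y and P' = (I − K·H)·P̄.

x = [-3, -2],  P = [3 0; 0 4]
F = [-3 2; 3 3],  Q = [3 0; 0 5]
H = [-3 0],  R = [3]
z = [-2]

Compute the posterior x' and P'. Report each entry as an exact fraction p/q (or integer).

x̄ = F·x = [5, -15]
P̄ = F·P·Fᵀ + Q = [46 -3; -3 68]
y = z − H·x̄ = [13]
S = H·P̄·Hᵀ + R = [417]
K = P̄·Hᵀ·S⁻¹ = [-46/139; 3/139]
x' = x̄ + K·y = [97/139, -2046/139]
P' = (I − K·H)·P̄ = [46/139 -3/139; -3/139 9425/139]

x' = [97/139, -2046/139]
P' = [46/139 -3/139; -3/139 9425/139]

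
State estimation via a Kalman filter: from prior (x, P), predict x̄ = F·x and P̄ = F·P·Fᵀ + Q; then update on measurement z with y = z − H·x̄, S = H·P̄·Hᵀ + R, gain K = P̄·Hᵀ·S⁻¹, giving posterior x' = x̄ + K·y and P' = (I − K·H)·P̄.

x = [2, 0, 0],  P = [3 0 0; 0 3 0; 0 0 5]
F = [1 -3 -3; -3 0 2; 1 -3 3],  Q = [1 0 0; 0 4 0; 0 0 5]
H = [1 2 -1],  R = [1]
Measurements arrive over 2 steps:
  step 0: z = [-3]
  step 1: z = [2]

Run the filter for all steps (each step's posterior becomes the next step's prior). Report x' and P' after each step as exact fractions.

step 0: x̄ = F·x = [2, -6, 2]
step 0: P̄ = F·P·Fᵀ + Q = [76 -39 -15; -39 51 21; -15 21 80]
step 0: y = z − H·x̄ = [9]
step 0: S = H·P̄·Hᵀ + R = [151]
step 0: K = P̄·Hᵀ·S⁻¹ = [13/151; 42/151; -53/151]
step 0: x' = x̄ + K·y = [419/151, -528/151, -175/151]
step 0: P' = (I − K·H)·P̄ = [11307/151 -6435/151 -1576/151; -6435/151 5937/151 5397/151; -1576/151 5397/151 9271/151]
step 1: x̄ = F·x = [2528/151, -1607/151, 1478/151]
step 1: P̄ = F·P·Fᵀ + Q = [293542/151 -197180/151 19911/151; -197180/151 158363/151 -57560/151; 19911/151 -57560/151 80942/151]
step 1: y = z − H·x̄ = [2466/151]
step 1: S = H·P̄·Hᵀ + R = [409785/151]
step 1: K = P̄·Hᵀ·S⁻¹ = [-40243/136595; 10418/24105; -58717/136595]
step 1: x' = x̄ + K·y = [1629622/136595, -28799/8035, 378088/136595]
step 1: P' = (I − K·H)·P̄ = [233363393/136595 -7715826/8035 -28934448/136595; -7715826/8035 13061257/24105 988206/8035; -28934448/136595 988206/8035 4723273/136595]

step 0: x' = [419/151, -528/151, -175/151], P' = [11307/151 -6435/151 -1576/151; -6435/151 5937/151 5397/151; -1576/151 5397/151 9271/151]
step 1: x' = [1629622/136595, -28799/8035, 378088/136595], P' = [233363393/136595 -7715826/8035 -28934448/136595; -7715826/8035 13061257/24105 988206/8035; -28934448/136595 988206/8035 4723273/136595]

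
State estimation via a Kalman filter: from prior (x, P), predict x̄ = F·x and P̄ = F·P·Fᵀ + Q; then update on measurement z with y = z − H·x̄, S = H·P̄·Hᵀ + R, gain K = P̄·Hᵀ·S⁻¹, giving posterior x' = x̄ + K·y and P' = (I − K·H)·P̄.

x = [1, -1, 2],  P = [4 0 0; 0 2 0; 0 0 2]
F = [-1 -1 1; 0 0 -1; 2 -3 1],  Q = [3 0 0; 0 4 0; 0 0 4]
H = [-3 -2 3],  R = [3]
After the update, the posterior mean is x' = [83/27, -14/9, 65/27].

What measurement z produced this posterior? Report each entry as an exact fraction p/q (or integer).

x̄ = F·x = [2, -2, 7]
P̄ = F·P·Fᵀ + Q = [11 -2 0; -2 6 -2; 0 -2 40]
S = H·P̄·Hᵀ + R = [486]
K = P̄·Hᵀ·S⁻¹ = [-29/486; -2/81; 62/243]
x' − x̄ = [29/27, 4/9, -124/27] = K·y
y = (KᵀK)⁻¹·Kᵀ·(x' − x̄) = [-18]
z = y + H·x̄ = [-18] + [19] = [1]

z = [1]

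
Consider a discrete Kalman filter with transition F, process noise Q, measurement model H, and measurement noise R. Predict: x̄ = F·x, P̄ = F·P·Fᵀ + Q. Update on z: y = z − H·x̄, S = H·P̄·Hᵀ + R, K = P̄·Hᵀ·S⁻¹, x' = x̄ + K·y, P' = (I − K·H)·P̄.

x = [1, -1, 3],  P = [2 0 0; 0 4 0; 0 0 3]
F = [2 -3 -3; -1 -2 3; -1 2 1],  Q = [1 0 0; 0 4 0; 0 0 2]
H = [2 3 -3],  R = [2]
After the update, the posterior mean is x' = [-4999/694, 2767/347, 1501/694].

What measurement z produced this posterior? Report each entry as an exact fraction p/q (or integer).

z = [3]

x̄ = F·x = [-4, 10, 0]
P̄ = F·P·Fᵀ + Q = [72 -7 -37; -7 49 -5; -37 -5 23]
S = H·P̄·Hᵀ + R = [1388]
K = P̄·Hᵀ·S⁻¹ = [117/694; 37/347; -79/694]
x' − x̄ = [-2223/694, -703/347, 1501/694] = K·y
y = (KᵀK)⁻¹·Kᵀ·(x' − x̄) = [-19]
z = y + H·x̄ = [-19] + [22] = [3]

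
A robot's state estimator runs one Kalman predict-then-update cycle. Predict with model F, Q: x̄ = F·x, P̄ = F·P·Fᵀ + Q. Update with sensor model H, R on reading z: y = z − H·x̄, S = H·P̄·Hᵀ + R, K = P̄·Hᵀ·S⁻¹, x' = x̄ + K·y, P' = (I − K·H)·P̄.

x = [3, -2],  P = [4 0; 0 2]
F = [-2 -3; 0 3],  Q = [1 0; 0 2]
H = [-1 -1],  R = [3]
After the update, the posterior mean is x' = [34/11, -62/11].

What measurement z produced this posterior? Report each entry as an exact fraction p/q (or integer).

x̄ = F·x = [0, -6]
P̄ = F·P·Fᵀ + Q = [35 -18; -18 20]
S = H·P̄·Hᵀ + R = [22]
K = P̄·Hᵀ·S⁻¹ = [-17/22; -1/11]
x' − x̄ = [34/11, 4/11] = K·y
y = (KᵀK)⁻¹·Kᵀ·(x' − x̄) = [-4]
z = y + H·x̄ = [-4] + [6] = [2]

z = [2]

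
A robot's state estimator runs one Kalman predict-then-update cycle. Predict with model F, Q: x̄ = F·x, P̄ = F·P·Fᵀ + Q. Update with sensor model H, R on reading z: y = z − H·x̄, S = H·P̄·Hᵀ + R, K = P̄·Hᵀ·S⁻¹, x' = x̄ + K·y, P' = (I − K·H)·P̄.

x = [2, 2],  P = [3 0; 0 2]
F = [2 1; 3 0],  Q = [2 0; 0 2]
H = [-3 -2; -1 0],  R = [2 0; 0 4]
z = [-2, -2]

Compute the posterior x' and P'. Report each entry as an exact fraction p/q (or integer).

x' = [406/313, -268/313]
P' = [296/313 -402/313; -402/313 694/313]

x̄ = F·x = [6, 6]
P̄ = F·P·Fᵀ + Q = [16 18; 18 29]
y = z − H·x̄ = [28, 4]
S = H·P̄·Hᵀ + R = [478 84; 84 20]
K = P̄·Hᵀ·S⁻¹ = [-42/313 -74/313; -91/313 201/626]
x' = x̄ + K·y = [406/313, -268/313]
P' = (I − K·H)·P̄ = [296/313 -402/313; -402/313 694/313]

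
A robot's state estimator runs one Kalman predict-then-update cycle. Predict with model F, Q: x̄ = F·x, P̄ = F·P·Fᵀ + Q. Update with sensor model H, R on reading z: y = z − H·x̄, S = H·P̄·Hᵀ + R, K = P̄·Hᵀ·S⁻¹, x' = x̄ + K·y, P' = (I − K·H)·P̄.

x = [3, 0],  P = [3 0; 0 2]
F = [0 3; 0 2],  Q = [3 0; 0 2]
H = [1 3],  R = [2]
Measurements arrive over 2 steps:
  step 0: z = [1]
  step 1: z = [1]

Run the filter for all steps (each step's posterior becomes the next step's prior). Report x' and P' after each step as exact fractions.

step 0: x̄ = F·x = [0, 0]
step 0: P̄ = F·P·Fᵀ + Q = [21 12; 12 10]
step 0: y = z − H·x̄ = [1]
step 0: S = H·P̄·Hᵀ + R = [185]
step 0: K = P̄·Hᵀ·S⁻¹ = [57/185; 42/185]
step 0: x' = x̄ + K·y = [57/185, 42/185]
step 0: P' = (I − K·H)·P̄ = [636/185 -174/185; -174/185 86/185]
step 1: x̄ = F·x = [126/185, 84/185]
step 1: P̄ = F·P·Fᵀ + Q = [1329/185 516/185; 516/185 714/185]
step 1: y = z − H·x̄ = [-193/185]
step 1: S = H·P̄·Hᵀ + R = [11221/185]
step 1: K = P̄·Hᵀ·S⁻¹ = [411/1603; 2658/11221]
step 1: x' = x̄ + K·y = [663/1603, 2322/11221]
step 1: P' = (I − K·H)·P̄ = [732/229 -1434/1603; -1434/1603 5118/11221]

step 0: x' = [57/185, 42/185], P' = [636/185 -174/185; -174/185 86/185]
step 1: x' = [663/1603, 2322/11221], P' = [732/229 -1434/1603; -1434/1603 5118/11221]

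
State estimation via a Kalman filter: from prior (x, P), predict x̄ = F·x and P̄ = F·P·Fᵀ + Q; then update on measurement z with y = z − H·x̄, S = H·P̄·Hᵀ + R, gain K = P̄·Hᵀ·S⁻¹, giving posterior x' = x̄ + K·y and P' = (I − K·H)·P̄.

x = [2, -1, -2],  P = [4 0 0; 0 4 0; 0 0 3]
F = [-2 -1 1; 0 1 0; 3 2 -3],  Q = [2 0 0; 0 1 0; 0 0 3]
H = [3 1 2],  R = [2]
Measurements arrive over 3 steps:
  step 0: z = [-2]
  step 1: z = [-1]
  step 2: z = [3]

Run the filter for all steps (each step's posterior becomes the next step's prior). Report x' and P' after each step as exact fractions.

step 0: x' = [-157/38, -65/38, 233/38], P' = [1779/76 -205/76 -2577/76; -205/76 299/76 167/76; -2577/76 167/76 3831/76]
step 1: x' = [53077/36179, -58284/36179, -70145/36179], P' = [1266519/36179 190253/36179 -2020347/36179; 190253/36179 178121/36179 -374267/36179; -2020347/36179 -374267/36179 3273744/36179]
step 2: x' = [-127000105/35861291, -57157776/35861291, 272856312/35861291], P' = [1138221478/35861291 110386396/35861291 -1787240244/35861291; 110386396/35861291 148958704/35861291 -238543724/35861291; -1787240244/35861291 -238543724/35861291 2854341327/35861291]

step 0: x̄ = F·x = [-5, -1, 10]
step 0: P̄ = F·P·Fᵀ + Q = [25 -4 -41; -4 5 8; -41 8 82]
step 0: y = z − H·x̄ = [-6]
step 0: S = H·P̄·Hᵀ + R = [76]
step 0: K = P̄·Hᵀ·S⁻¹ = [-11/76; 9/76; 49/76]
step 0: x' = x̄ + K·y = [-157/38, -65/38, 233/38]
step 0: P' = (I − K·H)·P̄ = [1779/76 -205/76 -2577/76; -205/76 299/76 167/76; -2577/76 167/76 3831/76]
step 1: x̄ = F·x = [306/19, -65/38, -650/19]
step 1: P̄ = F·P·Fᵀ + Q = [5138/19 139/38 -10922/19; 139/38 375/76 -259/38; -10922/19 -259/38 23459/19]
step 1: y = z − H·x̄ = [791/38]
step 1: S = H·P̄·Hᵀ + R = [36179/76]
step 1: K = P̄·Hᵀ·S⁻¹ = [-25442/36179; 173/36179; 56090/36179]
step 1: x' = x̄ + K·y = [53077/36179, -58284/36179, -70145/36179]
step 1: P' = (I − K·H)·P̄ = [1266519/36179 190253/36179 -2020347/36179; 190253/36179 178121/36179 -374267/36179; -2020347/36179 -374267/36179 3273744/36179]
step 2: x̄ = F·x = [-118015/36179, -58284/36179, 253098/36179]
step 2: P̄ = F·P·Fᵀ + Q = [18181233/36179 -932894/36179 -39162817/36179; -932894/36179 214300/36179 2049802/36179; -39162817/36179 2049802/36179 84823874/36179]
step 2: y = z − H·x̄ = [14670/36179]
step 2: S = H·P̄·Hᵀ + R = [35861291/36179]
step 2: K = P̄·Hᵀ·S⁻¹ = [-24714829/35861291; 1515222/35861291; 54209099/35861291]
step 2: x' = x̄ + K·y = [-127000105/35861291, -57157776/35861291, 272856312/35861291]
step 2: P' = (I − K·H)·P̄ = [1138221478/35861291 110386396/35861291 -1787240244/35861291; 110386396/35861291 148958704/35861291 -238543724/35861291; -1787240244/35861291 -238543724/35861291 2854341327/35861291]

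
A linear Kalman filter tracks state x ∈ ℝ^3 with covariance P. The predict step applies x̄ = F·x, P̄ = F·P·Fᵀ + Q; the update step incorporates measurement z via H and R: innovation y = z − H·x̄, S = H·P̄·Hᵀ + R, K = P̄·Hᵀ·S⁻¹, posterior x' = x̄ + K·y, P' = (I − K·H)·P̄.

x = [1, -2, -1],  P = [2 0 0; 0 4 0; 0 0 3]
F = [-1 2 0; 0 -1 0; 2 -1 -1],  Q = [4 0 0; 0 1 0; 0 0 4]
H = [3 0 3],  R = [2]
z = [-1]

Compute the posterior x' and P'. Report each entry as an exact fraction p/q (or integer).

x̄ = F·x = [-5, 2, 5]
P̄ = F·P·Fᵀ + Q = [22 -8 -12; -8 5 4; -12 4 19]
y = z − H·x̄ = [-1]
S = H·P̄·Hᵀ + R = [155]
K = P̄·Hᵀ·S⁻¹ = [6/31; -12/155; 21/155]
x' = x̄ + K·y = [-161/31, 322/155, 754/155]
P' = (I − K·H)·P̄ = [502/31 -176/31 -498/31; -176/31 631/155 872/155; -498/31 872/155 2504/155]

x' = [-161/31, 322/155, 754/155]
P' = [502/31 -176/31 -498/31; -176/31 631/155 872/155; -498/31 872/155 2504/155]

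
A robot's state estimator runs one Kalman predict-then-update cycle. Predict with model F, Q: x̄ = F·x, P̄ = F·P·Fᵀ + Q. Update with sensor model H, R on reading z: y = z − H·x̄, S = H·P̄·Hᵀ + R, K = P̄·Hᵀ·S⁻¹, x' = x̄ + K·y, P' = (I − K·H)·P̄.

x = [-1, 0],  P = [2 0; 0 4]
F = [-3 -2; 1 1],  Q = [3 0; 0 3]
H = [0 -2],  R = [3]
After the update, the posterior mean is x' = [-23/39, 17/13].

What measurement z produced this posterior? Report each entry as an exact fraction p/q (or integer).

z = [-3]

x̄ = F·x = [3, -1]
P̄ = F·P·Fᵀ + Q = [37 -14; -14 9]
S = H·P̄·Hᵀ + R = [39]
K = P̄·Hᵀ·S⁻¹ = [28/39; -6/13]
x' − x̄ = [-140/39, 30/13] = K·y
y = (KᵀK)⁻¹·Kᵀ·(x' − x̄) = [-5]
z = y + H·x̄ = [-5] + [2] = [-3]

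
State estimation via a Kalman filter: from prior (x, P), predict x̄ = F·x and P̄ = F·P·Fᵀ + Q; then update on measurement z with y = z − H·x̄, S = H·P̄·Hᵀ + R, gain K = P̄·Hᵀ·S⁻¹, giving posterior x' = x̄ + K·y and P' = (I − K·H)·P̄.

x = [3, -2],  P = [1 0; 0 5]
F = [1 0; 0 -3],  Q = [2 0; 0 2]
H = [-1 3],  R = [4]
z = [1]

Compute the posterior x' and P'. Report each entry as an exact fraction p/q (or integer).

x' = [666/215, 303/215]
P' = [1281/430 423/430; 423/430 329/430]

x̄ = F·x = [3, 6]
P̄ = F·P·Fᵀ + Q = [3 0; 0 47]
y = z − H·x̄ = [-14]
S = H·P̄·Hᵀ + R = [430]
K = P̄·Hᵀ·S⁻¹ = [-3/430; 141/430]
x' = x̄ + K·y = [666/215, 303/215]
P' = (I − K·H)·P̄ = [1281/430 423/430; 423/430 329/430]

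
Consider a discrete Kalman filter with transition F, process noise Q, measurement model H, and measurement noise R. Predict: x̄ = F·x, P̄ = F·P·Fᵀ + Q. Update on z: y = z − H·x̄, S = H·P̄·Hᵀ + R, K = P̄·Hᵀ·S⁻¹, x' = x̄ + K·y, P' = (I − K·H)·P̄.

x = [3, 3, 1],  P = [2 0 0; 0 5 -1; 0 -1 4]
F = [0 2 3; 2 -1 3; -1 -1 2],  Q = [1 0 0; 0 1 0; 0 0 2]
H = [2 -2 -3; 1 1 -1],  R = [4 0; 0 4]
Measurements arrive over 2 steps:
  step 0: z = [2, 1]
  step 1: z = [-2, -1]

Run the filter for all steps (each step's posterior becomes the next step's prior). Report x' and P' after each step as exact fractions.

step 0: x̄ = F·x = [9, 6, -4]
step 0: P̄ = F·P·Fᵀ + Q = [45 23 13; 23 56 30; 13 30 29]
step 0: y = z − H·x̄ = [-16, -18]
step 0: S = H·P̄·Hᵀ + R = [689 -30; -30 94]
step 0: K = P̄·Hᵀ·S⁻¹ = [1060/31933 38045/63866; -6597/31933 29081/63866; -5477/31933 3008/31933]
step 0: x' = x̄ + K·y = [-71968/31933, 35421/31933, -94244/31933]
step 0: P' = (I − K·H)·P̄ = [770895/63866 -64567/63866 277074/31933; -64567/63866 93263/63866 -43814/31933; 277074/31933 -43814/31933 221228/31933]
step 1: x̄ = F·x = [-211890/31933, -462089/31933, -151941/31933]
step 1: P̄ = F·P·Fᵀ + Q = [1683743/31933 3299657/31933 423636/31933; 3299657/31933 14656625/63866 1131532/31933; 423636/31933 1131532/31933 383250/31933]
step 1: y = z − H·x̄ = [-1020087/31933, 44555/2903]
step 1: S = H·P̄·Hᵀ + R = [21722700/31933 -1217191/2903; -1217191/2903 2365821/5806]
step 1: K = P̄·Hᵀ·S⁻¹ = [77082332/3237656453 1213879008/3237656453; -684671987/3237656453 1658394871/3237656453; -554033251/3237656453 -278491774/3237656453]
step 1: x' = x̄ + K·y = [-5315176758/3237656453, 473716179/3237656453, -1981049482/3237656453]
step 1: P' = (I − K·H)·P̄ = [8250429943/3237656453 1201557765/3237656453 4596471676/3237656453; 1201557765/3237656453 4287573727/3237656453 -1144447992/3237656453; 4596471676/3237656453 -1144447992/3237656453 4565990780/3237656453]

step 0: x' = [-71968/31933, 35421/31933, -94244/31933], P' = [770895/63866 -64567/63866 277074/31933; -64567/63866 93263/63866 -43814/31933; 277074/31933 -43814/31933 221228/31933]
step 1: x' = [-5315176758/3237656453, 473716179/3237656453, -1981049482/3237656453], P' = [8250429943/3237656453 1201557765/3237656453 4596471676/3237656453; 1201557765/3237656453 4287573727/3237656453 -1144447992/3237656453; 4596471676/3237656453 -1144447992/3237656453 4565990780/3237656453]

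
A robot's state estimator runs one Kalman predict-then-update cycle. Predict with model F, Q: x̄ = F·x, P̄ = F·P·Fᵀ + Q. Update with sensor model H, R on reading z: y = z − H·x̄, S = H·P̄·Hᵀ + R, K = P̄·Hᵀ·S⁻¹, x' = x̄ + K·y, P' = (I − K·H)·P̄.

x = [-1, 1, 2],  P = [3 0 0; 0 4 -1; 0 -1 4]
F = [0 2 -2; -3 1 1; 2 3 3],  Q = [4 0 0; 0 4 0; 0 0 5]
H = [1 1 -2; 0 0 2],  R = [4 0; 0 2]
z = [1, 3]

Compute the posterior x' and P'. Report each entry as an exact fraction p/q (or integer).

x' = [-24394/12439, 75041/12439, 19126/12439]
P' = [270468/12439 -232804/12439 6248/12439; -232804/12439 264476/12439 5254/12439; 6248/12439 5254/12439 6035/12439]

x̄ = F·x = [-2, 6, 7]
P̄ = F·P·Fᵀ + Q = [44 0 0; 0 37 0; 0 0 71]
y = z − H·x̄ = [11, -11]
S = H·P̄·Hᵀ + R = [369 -284; -284 286]
K = P̄·Hᵀ·S⁻¹ = [6292/12439 6248/12439; 5291/12439 5254/12439; -142/12439 6035/12439]
x' = x̄ + K·y = [-24394/12439, 75041/12439, 19126/12439]
P' = (I − K·H)·P̄ = [270468/12439 -232804/12439 6248/12439; -232804/12439 264476/12439 5254/12439; 6248/12439 5254/12439 6035/12439]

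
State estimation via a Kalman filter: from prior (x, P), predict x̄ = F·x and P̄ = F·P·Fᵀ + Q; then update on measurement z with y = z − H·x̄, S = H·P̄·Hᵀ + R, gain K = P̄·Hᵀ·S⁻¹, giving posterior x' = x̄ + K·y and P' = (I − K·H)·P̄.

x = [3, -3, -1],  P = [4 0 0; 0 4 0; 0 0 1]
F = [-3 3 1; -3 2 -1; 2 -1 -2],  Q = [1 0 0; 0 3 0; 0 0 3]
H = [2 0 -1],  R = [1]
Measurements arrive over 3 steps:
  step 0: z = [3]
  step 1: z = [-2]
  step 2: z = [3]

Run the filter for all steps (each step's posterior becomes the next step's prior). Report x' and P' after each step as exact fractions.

step 0: x' = [157/119, 258/119, -30/119], P' = [157/119 139/119 535/238; 139/119 1188/119 241/119; 535/238 241/119 2243/476]
step 1: x' = [-29/4916, -7805/14748, 29155/14748], P' = [36367/19664 109333/19664 64677/19664; 109333/19664 1754341/58992 643813/58992; 64677/19664 643813/58992 398593/58992]
step 2: x' = [-8183361/86694253, -278258632/86694253, -276523229/86694253], P' = [489183825/346777012 1209276167/346777012 419656199/173388506; 1209276167/346777012 6950102545/346777012 1182643063/173388506; 419656199/173388506 1182643063/173388506 436763834/86694253]

step 0: x̄ = F·x = [-19, -14, 11]
step 0: P̄ = F·P·Fᵀ + Q = [74 59 -38; 59 56 -30; -38 -30 27]
step 0: y = z − H·x̄ = [52]
step 0: S = H·P̄·Hᵀ + R = [476]
step 0: K = P̄·Hᵀ·S⁻¹ = [93/238; 37/119; -103/476]
step 0: x' = x̄ + K·y = [157/119, 258/119, -30/119]
step 0: P' = (I − K·H)·P̄ = [157/119 139/119 535/238; 139/119 1188/119 241/119; 535/238 241/119 2243/476]
step 1: x̄ = F·x = [39/17, 75/119, 116/119]
step 1: P̄ = F·P·Fᵀ + Q = [5785/68 3231/68 -1121/34; 3231/68 24223/476 -1753/238; -1121/34 -1753/238 2684/119]
step 1: y = z − H·x̄ = [-668/119]
step 1: S = H·P̄·Hᵀ + R = [58992/119]
step 1: K = P̄·Hᵀ·S⁻¹ = [8057/19664; 12185/58992; -10531/58992]
step 1: x' = x̄ + K·y = [-29/4916, -7805/14748, 29155/14748]
step 1: P' = (I − K·H)·P̄ = [36367/19664 109333/19664 64677/19664; 109333/19664 1754341/58992 643813/58992; 64677/19664 643813/58992 398593/58992]
step 2: x̄ = F·x = [6001/14748, -11126/3687, -16893/4916]
step 2: P̄ = F·P·Fᵀ + Q = [14023273/58992 1386391/14748 -2239089/19664; 1386391/14748 806947/14748 -46363/1229; -2239089/19664 -46363/1229 1224367/19664]
step 2: y = z − H·x̄ = [-18437/14748]
step 2: S = H·P̄·Hᵀ + R = [86694253/58992]
step 2: K = P̄·Hᵀ·S⁻¹ = [34763813/86694253; 13316552/86694253; -17107635/86694253]
step 2: x' = x̄ + K·y = [-8183361/86694253, -278258632/86694253, -276523229/86694253]
step 2: P' = (I − K·H)·P̄ = [489183825/346777012 1209276167/346777012 419656199/173388506; 1209276167/346777012 6950102545/346777012 1182643063/173388506; 419656199/173388506 1182643063/173388506 436763834/86694253]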